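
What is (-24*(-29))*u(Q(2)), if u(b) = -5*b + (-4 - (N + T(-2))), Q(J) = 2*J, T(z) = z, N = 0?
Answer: -15312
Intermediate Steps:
u(b) = -2 - 5*b (u(b) = -5*b + (-4 - (0 - 2)) = -5*b + (-4 - 1*(-2)) = -5*b + (-4 + 2) = -5*b - 2 = -2 - 5*b)
(-24*(-29))*u(Q(2)) = (-24*(-29))*(-2 - 10*2) = 696*(-2 - 5*4) = 696*(-2 - 20) = 696*(-22) = -15312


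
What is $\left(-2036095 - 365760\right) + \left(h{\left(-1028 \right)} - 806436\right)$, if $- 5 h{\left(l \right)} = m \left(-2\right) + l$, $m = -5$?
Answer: $- \frac{16040437}{5} \approx -3.2081 \cdot 10^{6}$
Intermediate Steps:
$h{\left(l \right)} = -2 - \frac{l}{5}$ ($h{\left(l \right)} = - \frac{\left(-5\right) \left(-2\right) + l}{5} = - \frac{10 + l}{5} = -2 - \frac{l}{5}$)
$\left(-2036095 - 365760\right) + \left(h{\left(-1028 \right)} - 806436\right) = \left(-2036095 - 365760\right) - \frac{4031162}{5} = -2401855 + \left(\left(-2 + \frac{1028}{5}\right) - 806436\right) = -2401855 + \left(\frac{1018}{5} - 806436\right) = -2401855 - \frac{4031162}{5} = - \frac{16040437}{5}$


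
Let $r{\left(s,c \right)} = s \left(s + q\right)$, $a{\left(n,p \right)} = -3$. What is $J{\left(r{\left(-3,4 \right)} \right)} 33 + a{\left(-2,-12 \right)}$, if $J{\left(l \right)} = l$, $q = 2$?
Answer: $96$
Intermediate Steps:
$r{\left(s,c \right)} = s \left(2 + s\right)$ ($r{\left(s,c \right)} = s \left(s + 2\right) = s \left(2 + s\right)$)
$J{\left(r{\left(-3,4 \right)} \right)} 33 + a{\left(-2,-12 \right)} = - 3 \left(2 - 3\right) 33 - 3 = \left(-3\right) \left(-1\right) 33 - 3 = 3 \cdot 33 - 3 = 99 - 3 = 96$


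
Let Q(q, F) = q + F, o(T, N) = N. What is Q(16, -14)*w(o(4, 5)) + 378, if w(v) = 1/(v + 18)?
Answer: 8696/23 ≈ 378.09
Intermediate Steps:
Q(q, F) = F + q
w(v) = 1/(18 + v)
Q(16, -14)*w(o(4, 5)) + 378 = (-14 + 16)/(18 + 5) + 378 = 2/23 + 378 = 8696/23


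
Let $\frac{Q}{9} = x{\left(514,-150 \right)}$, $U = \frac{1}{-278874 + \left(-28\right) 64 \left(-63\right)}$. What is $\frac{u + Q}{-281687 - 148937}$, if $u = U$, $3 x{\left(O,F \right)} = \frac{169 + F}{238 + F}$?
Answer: $- \frac{4730329}{3144860851968} \approx -1.5041 \cdot 10^{-6}$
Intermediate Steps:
$U = - \frac{1}{165978}$ ($U = \frac{1}{-278874 - -112896} = \frac{1}{-278874 + 112896} = \frac{1}{-165978} = - \frac{1}{165978} \approx -6.0249 \cdot 10^{-6}$)
$x{\left(O,F \right)} = \frac{169 + F}{3 \left(238 + F\right)}$ ($x{\left(O,F \right)} = \frac{\left(169 + F\right) \frac{1}{238 + F}}{3} = \frac{\frac{1}{238 + F} \left(169 + F\right)}{3} = \frac{169 + F}{3 \left(238 + F\right)}$)
$u = - \frac{1}{165978} \approx -6.0249 \cdot 10^{-6}$
$Q = \frac{57}{88}$ ($Q = 9 \frac{169 - 150}{3 \left(238 - 150\right)} = 9 \cdot \frac{1}{3} \cdot \frac{1}{88} \cdot 19 = 9 \cdot \frac{19}{264} = \frac{57}{88} \approx 0.64773$)
$\frac{u + Q}{-281687 - 148937} = \frac{- \frac{1}{165978} + \frac{57}{88}}{-281687 - 148937} = \frac{4730329}{7303032 \left(-430624\right)} = \frac{4730329}{7303032} \left(- \frac{1}{430624}\right) = - \frac{4730329}{3144860851968}$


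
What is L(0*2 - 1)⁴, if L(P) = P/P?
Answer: 1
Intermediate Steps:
L(P) = 1
L(0*2 - 1)⁴ = 1⁴ = 1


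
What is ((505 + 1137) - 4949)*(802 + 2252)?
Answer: -10099578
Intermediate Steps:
((505 + 1137) - 4949)*(802 + 2252) = (1642 - 4949)*3054 = -3307*3054 = -10099578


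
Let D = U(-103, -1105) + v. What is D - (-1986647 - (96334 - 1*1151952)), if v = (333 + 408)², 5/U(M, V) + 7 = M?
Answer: 32562419/22 ≈ 1.4801e+6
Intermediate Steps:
U(M, V) = 5/(-7 + M)
v = 549081 (v = 741² = 549081)
D = 12079781/22 (D = 5/(-7 - 103) + 549081 = 5/(-110) + 549081 = 5*(-1/110) + 549081 = -1/22 + 549081 = 12079781/22 ≈ 5.4908e+5)
D - (-1986647 - (96334 - 1*1151952)) = 12079781/22 - (-1986647 - (96334 - 1*1151952)) = 12079781/22 - (-1986647 - (96334 - 1151952)) = 12079781/22 - (-1986647 - 1*(-1055618)) = 12079781/22 - (-1986647 + 1055618) = 12079781/22 - 1*(-931029) = 12079781/22 + 931029 = 32562419/22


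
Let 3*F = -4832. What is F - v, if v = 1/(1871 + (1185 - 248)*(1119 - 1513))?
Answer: -1774827421/1101921 ≈ -1610.7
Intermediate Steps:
F = -4832/3 (F = (1/3)*(-4832) = -4832/3 ≈ -1610.7)
v = -1/367307 (v = 1/(1871 + 937*(-394)) = 1/(1871 - 369178) = 1/(-367307) = -1/367307 ≈ -2.7225e-6)
F - v = -4832/3 - 1*(-1/367307) = -4832/3 + 1/367307 = -1774827421/1101921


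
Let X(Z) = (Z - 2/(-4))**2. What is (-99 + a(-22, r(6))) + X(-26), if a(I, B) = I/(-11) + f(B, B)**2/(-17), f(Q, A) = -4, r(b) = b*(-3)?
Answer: 37557/68 ≈ 552.31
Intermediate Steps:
r(b) = -3*b
a(I, B) = -16/17 - I/11 (a(I, B) = I/(-11) + (-4)**2/(-17) = I*(-1/11) + 16*(-1/17) = -I/11 - 16/17 = -16/17 - I/11)
X(Z) = (1/2 + Z)**2 (X(Z) = (Z - 2*(-1/4))**2 = (Z + 1/2)**2 = (1/2 + Z)**2)
(-99 + a(-22, r(6))) + X(-26) = (-99 + (-16/17 - 1/11*(-22))) + (1 + 2*(-26))**2/4 = (-99 + (-16/17 + 2)) + (1 - 52)**2/4 = (-99 + 18/17) + (1/4)*(-51)**2 = -1665/17 + (1/4)*2601 = -1665/17 + 2601/4 = 37557/68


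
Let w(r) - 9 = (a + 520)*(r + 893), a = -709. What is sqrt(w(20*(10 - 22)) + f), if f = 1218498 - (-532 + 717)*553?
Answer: sqrt(992785) ≈ 996.39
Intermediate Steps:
w(r) = -168768 - 189*r (w(r) = 9 + (-709 + 520)*(r + 893) = 9 - 189*(893 + r) = 9 + (-168777 - 189*r) = -168768 - 189*r)
f = 1116193 (f = 1218498 - 185*553 = 1218498 - 1*102305 = 1218498 - 102305 = 1116193)
sqrt(w(20*(10 - 22)) + f) = sqrt((-168768 - 3780*(10 - 22)) + 1116193) = sqrt((-168768 - 3780*(-12)) + 1116193) = sqrt((-168768 - 189*(-240)) + 1116193) = sqrt((-168768 + 45360) + 1116193) = sqrt(-123408 + 1116193) = sqrt(992785)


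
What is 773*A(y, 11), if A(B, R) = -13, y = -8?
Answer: -10049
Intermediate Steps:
773*A(y, 11) = 773*(-13) = -10049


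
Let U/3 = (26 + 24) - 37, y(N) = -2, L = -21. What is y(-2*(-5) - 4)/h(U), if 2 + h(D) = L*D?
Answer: 2/821 ≈ 0.0024361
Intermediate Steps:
U = 39 (U = 3*((26 + 24) - 37) = 3*(50 - 37) = 3*13 = 39)
h(D) = -2 - 21*D
y(-2*(-5) - 4)/h(U) = -2/(-2 - 21*39) = -2/(-2 - 819) = -2/(-821) = -2*(-1/821) = 2/821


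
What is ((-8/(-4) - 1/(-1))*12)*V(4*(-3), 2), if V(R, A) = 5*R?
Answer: -2160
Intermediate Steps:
((-8/(-4) - 1/(-1))*12)*V(4*(-3), 2) = ((-8/(-4) - 1/(-1))*12)*(5*(4*(-3))) = ((-8*(-¼) - 1*(-1))*12)*(5*(-12)) = ((2 + 1)*12)*(-60) = (3*12)*(-60) = 36*(-60) = -2160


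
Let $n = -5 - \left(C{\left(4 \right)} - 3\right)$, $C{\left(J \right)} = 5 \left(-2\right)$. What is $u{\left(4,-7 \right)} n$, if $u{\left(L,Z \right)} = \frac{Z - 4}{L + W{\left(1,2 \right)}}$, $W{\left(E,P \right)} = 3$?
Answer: $- \frac{88}{7} \approx -12.571$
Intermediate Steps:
$C{\left(J \right)} = -10$
$u{\left(L,Z \right)} = \frac{-4 + Z}{3 + L}$ ($u{\left(L,Z \right)} = \frac{Z - 4}{L + 3} = \frac{-4 + Z}{3 + L}$)
$n = 8$ ($n = -5 - \left(-10 - 3\right) = -5 - -13 = -5 + 13 = 8$)
$u{\left(4,-7 \right)} n = \frac{-4 - 7}{3 + 4} \cdot 8 = \frac{1}{7} \left(-11\right) 8 = \left(- \frac{11}{7}\right) 8 = - \frac{88}{7}$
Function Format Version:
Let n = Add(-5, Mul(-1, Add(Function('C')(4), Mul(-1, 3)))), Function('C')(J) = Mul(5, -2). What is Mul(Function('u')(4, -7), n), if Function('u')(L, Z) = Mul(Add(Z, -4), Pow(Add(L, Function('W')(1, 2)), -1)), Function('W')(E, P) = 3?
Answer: Rational(-88, 7) ≈ -12.571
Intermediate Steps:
Function('C')(J) = -10
Function('u')(L, Z) = Mul(Pow(Add(3, L), -1), Add(-4, Z)) (Function('u')(L, Z) = Mul(Add(Z, -4), Pow(Add(L, 3), -1)) = Mul(Add(-4, Z), Pow(Add(3, L), -1)) = Mul(Pow(Add(3, L), -1), Add(-4, Z)))
n = 8 (n = Add(-5, Mul(-1, Add(-10, Mul(-1, 3)))) = Add(-5, Mul(-1, Add(-10, -3))) = Add(-5, Mul(-1, -13)) = Add(-5, 13) = 8)
Mul(Function('u')(4, -7), n) = Mul(Mul(Pow(Add(3, 4), -1), Add(-4, -7)), 8) = Mul(Mul(Pow(7, -1), -11), 8) = Mul(Mul(Rational(1, 7), -11), 8) = Mul(Rational(-11, 7), 8) = Rational(-88, 7)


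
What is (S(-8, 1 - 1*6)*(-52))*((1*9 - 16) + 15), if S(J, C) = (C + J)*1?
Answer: 5408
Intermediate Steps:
S(J, C) = C + J
(S(-8, 1 - 1*6)*(-52))*((1*9 - 16) + 15) = (((1 - 1*6) - 8)*(-52))*((1*9 - 16) + 15) = (((1 - 6) - 8)*(-52))*((9 - 16) + 15) = ((-5 - 8)*(-52))*(-7 + 15) = -13*(-52)*8 = 676*8 = 5408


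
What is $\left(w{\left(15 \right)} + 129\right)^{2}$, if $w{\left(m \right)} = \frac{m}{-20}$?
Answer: $\frac{263169}{16} \approx 16448.0$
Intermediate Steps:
$w{\left(m \right)} = - \frac{m}{20}$ ($w{\left(m \right)} = m \left(- \frac{1}{20}\right) = - \frac{m}{20}$)
$\left(w{\left(15 \right)} + 129\right)^{2} = \left(\left(- \frac{1}{20}\right) 15 + 129\right)^{2} = \left(- \frac{3}{4} + 129\right)^{2} = \left(\frac{513}{4}\right)^{2} = \frac{263169}{16}$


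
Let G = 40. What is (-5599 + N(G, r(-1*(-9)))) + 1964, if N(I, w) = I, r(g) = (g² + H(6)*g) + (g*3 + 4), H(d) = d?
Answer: -3595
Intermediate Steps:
r(g) = 4 + g² + 9*g (r(g) = (g² + 6*g) + (g*3 + 4) = (g² + 6*g) + (3*g + 4) = (g² + 6*g) + (4 + 3*g) = 4 + g² + 9*g)
(-5599 + N(G, r(-1*(-9)))) + 1964 = (-5599 + 40) + 1964 = -5559 + 1964 = -3595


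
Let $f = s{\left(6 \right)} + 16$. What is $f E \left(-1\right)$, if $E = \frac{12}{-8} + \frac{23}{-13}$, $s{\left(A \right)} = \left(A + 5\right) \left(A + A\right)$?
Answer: $\frac{6290}{13} \approx 483.85$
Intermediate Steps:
$s{\left(A \right)} = 2 A \left(5 + A\right)$ ($s{\left(A \right)} = \left(5 + A\right) 2 A = 2 A \left(5 + A\right)$)
$f = 148$ ($f = 2 \cdot 6 \left(5 + 6\right) + 16 = 2 \cdot 6 \cdot 11 + 16 = 132 + 16 = 148$)
$E = - \frac{85}{26}$ ($E = 12 \left(- \frac{1}{8}\right) + 23 \left(- \frac{1}{13}\right) = - \frac{3}{2} - \frac{23}{13} = - \frac{85}{26} \approx -3.2692$)
$f E \left(-1\right) = 148 \left(- \frac{85}{26}\right) \left(-1\right) = \left(- \frac{6290}{13}\right) \left(-1\right) = \frac{6290}{13}$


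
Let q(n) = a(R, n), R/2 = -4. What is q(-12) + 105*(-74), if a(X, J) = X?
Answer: -7778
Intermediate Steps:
R = -8 (R = 2*(-4) = -8)
q(n) = -8
q(-12) + 105*(-74) = -8 + 105*(-74) = -8 - 7770 = -7778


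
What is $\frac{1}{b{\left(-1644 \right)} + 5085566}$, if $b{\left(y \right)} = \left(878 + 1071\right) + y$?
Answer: $\frac{1}{5085871} \approx 1.9662 \cdot 10^{-7}$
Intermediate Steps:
$b{\left(y \right)} = 1949 + y$
$\frac{1}{b{\left(-1644 \right)} + 5085566} = \frac{1}{\left(1949 - 1644\right) + 5085566} = \frac{1}{305 + 5085566} = \frac{1}{5085871}$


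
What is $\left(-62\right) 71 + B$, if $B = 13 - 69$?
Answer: $-4458$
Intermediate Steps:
$B = -56$ ($B = 13 - 69 = -56$)
$\left(-62\right) 71 + B = \left(-62\right) 71 - 56 = -4402 - 56 = -4458$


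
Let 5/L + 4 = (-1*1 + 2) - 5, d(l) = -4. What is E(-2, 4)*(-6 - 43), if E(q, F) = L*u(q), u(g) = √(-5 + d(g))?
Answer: 735*I/8 ≈ 91.875*I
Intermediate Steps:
L = -5/8 (L = 5/(-4 + ((-1*1 + 2) - 5)) = 5/(-4 + ((-1 + 2) - 5)) = 5/(-4 + (1 - 5)) = 5/(-4 - 4) = 5/(-8) = 5*(-⅛) = -5/8 ≈ -0.62500)
u(g) = 3*I (u(g) = √(-5 - 4) = √(-9) = 3*I)
E(q, F) = -15*I/8
E(-2, 4)*(-6 - 43) = (-15*I/8)*(-6 - 43) = -15*I/8*(-49) = 735*I/8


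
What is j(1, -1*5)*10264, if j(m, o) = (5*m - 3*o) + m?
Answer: 215544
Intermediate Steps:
j(m, o) = -3*o + 6*m (j(m, o) = (-3*o + 5*m) + m = -3*o + 6*m)
j(1, -1*5)*10264 = (-(-3)*5 + 6*1)*10264 = (-3*(-5) + 6)*10264 = (15 + 6)*10264 = 21*10264 = 215544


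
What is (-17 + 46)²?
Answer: 841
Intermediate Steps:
(-17 + 46)² = 29² = 841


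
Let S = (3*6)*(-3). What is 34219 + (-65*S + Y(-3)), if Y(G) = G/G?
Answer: 37730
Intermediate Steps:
S = -54 (S = 18*(-3) = -54)
Y(G) = 1
34219 + (-65*S + Y(-3)) = 34219 + (-65*(-54) + 1) = 34219 + (3510 + 1) = 34219 + 3511 = 37730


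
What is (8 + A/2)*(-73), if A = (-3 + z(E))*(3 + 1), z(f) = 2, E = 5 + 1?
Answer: -438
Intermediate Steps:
E = 6
A = -4 (A = (-3 + 2)*(3 + 1) = -1*4 = -4)
(8 + A/2)*(-73) = (8 - 4/2)*(-73) = (8 - 4*½)*(-73) = (8 - 2)*(-73) = 6*(-73) = -438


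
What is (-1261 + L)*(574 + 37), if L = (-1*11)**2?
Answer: -696540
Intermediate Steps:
L = 121 (L = (-11)**2 = 121)
(-1261 + L)*(574 + 37) = (-1261 + 121)*(574 + 37) = -1140*611 = -696540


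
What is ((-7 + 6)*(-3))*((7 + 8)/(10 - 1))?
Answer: 5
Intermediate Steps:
((-7 + 6)*(-3))*((7 + 8)/(10 - 1)) = (-1*(-3))*(15/9) = 3*(15*(1/9)) = 3*(5/3) = 5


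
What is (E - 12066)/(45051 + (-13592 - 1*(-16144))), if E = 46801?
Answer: 34735/47603 ≈ 0.72968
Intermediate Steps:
(E - 12066)/(45051 + (-13592 - 1*(-16144))) = (46801 - 12066)/(45051 + (-13592 - 1*(-16144))) = 34735/(45051 + (-13592 + 16144)) = 34735/(45051 + 2552) = 34735/47603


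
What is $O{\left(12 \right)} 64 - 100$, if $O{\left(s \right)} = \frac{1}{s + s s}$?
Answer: $- \frac{3884}{39} \approx -99.59$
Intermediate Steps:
$O{\left(s \right)} = \frac{1}{s + s^{2}}$
$O{\left(12 \right)} 64 - 100 = \frac{1}{12 \left(1 + 12\right)} 64 - 100 = \frac{1}{12 \cdot 13} \cdot 64 - 100 = \frac{1}{12} \cdot \frac{1}{13} \cdot 64 - 100 = \frac{1}{156} \cdot 64 - 100 = \frac{16}{39} - 100 = - \frac{3884}{39}$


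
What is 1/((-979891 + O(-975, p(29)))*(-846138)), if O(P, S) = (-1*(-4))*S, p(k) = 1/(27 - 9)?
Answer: 3/2487368468782 ≈ 1.2061e-12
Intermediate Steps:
p(k) = 1/18
O(P, S) = 4*S
1/((-979891 + O(-975, p(29)))*(-846138)) = 1/((-979891 + 4*(1/18))*(-846138)) = -1/846138/(-979891 + 2/9) = -1/846138/(-8819017/9) = -9/8819017*(-1/846138) = 3/2487368468782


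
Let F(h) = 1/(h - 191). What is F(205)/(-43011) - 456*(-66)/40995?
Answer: 2013598421/2742811470 ≈ 0.73414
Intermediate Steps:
F(h) = 1/(-191 + h)
F(205)/(-43011) - 456*(-66)/40995 = 1/((-191 + 205)*(-43011)) - 456*(-66)/40995 = -1/43011/14 + 30096*(1/40995) = (1/14)*(-1/43011) + 3344/4555 = -1/602154 + 3344/4555 = 2013598421/2742811470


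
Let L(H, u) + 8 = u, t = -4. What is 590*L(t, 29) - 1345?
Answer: 11045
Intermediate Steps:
L(H, u) = -8 + u
590*L(t, 29) - 1345 = 590*(-8 + 29) - 1345 = 590*21 - 1345 = 12390 - 1345 = 11045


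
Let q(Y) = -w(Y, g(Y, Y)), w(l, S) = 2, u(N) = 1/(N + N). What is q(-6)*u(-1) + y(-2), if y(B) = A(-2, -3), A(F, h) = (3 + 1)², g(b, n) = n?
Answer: 17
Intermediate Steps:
u(N) = 1/(2*N)
A(F, h) = 16 (A(F, h) = 4² = 16)
y(B) = 16
q(Y) = -2 (q(Y) = -1*2 = -2)
q(-6)*u(-1) + y(-2) = -1/(-1) + 16 = -(-1) + 16 = -2*(-½) + 16 = 1 + 16 = 17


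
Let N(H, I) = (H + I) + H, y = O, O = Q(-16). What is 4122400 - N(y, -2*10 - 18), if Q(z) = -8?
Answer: 4122454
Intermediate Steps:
O = -8
y = -8
N(H, I) = I + 2*H
4122400 - N(y, -2*10 - 18) = 4122400 - ((-2*10 - 18) + 2*(-8)) = 4122400 - ((-20 - 18) - 16) = 4122400 - (-38 - 16) = 4122400 - 1*(-54) = 4122400 + 54 = 4122454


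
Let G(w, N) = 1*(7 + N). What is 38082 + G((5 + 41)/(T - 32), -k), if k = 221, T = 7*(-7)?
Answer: 37868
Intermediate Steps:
T = -49
G(w, N) = 7 + N
38082 + G((5 + 41)/(T - 32), -k) = 38082 + (7 - 1*221) = 38082 + (7 - 221) = 38082 - 214 = 37868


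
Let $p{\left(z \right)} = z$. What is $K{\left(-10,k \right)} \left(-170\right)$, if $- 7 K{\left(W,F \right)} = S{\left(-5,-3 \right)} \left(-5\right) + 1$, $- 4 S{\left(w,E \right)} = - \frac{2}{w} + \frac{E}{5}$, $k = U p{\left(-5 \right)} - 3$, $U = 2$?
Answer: $\frac{255}{14} \approx 18.214$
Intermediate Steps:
$k = -13$ ($k = 2 \left(-5\right) - 3 = -10 - 3 = -13$)
$S{\left(w,E \right)} = \frac{1}{2 w} - \frac{E}{20}$ ($S{\left(w,E \right)} = - \frac{- \frac{2}{w} + \frac{E}{5}}{4} = \frac{1}{2 w} - \frac{E}{20}$)
$K{\left(W,F \right)} = - \frac{3}{28}$ ($K{\left(W,F \right)} = - \frac{\frac{10 - \left(-3\right) \left(-5\right)}{20 \left(-5\right)} \left(-5\right) + 1}{7} = - \frac{\frac{1}{20} \left(- \frac{1}{5}\right) \left(10 - 15\right) \left(-5\right) + 1}{7} = - \frac{\frac{1}{20} \left(- \frac{1}{5}\right) \left(-5\right) \left(-5\right) + 1}{7} = - \frac{\frac{1}{20} \left(-5\right) + 1}{7} = - \frac{- \frac{1}{4} + 1}{7} = \left(- \frac{1}{7}\right) \frac{3}{4} = - \frac{3}{28}$)
$K{\left(-10,k \right)} \left(-170\right) = \left(- \frac{3}{28}\right) \left(-170\right) = \frac{255}{14}$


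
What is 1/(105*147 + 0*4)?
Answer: 1/15435 ≈ 6.4788e-5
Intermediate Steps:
1/(105*147 + 0*4) = 1/(15435 + 0) = 1/15435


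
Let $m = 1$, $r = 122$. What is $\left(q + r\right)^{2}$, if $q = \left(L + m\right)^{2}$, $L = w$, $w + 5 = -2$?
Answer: $24964$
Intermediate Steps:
$w = -7$ ($w = -5 - 2 = -7$)
$L = -7$
$q = 36$ ($q = \left(-7 + 1\right)^{2} = \left(-6\right)^{2} = 36$)
$\left(q + r\right)^{2} = \left(36 + 122\right)^{2} = 158^{2} = 24964$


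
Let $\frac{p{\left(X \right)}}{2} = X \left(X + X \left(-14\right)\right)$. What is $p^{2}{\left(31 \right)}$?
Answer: $624300196$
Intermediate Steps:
$p{\left(X \right)} = - 26 X^{2}$ ($p{\left(X \right)} = 2 X \left(X + X \left(-14\right)\right) = 2 X \left(X - 14 X\right) = 2 X \left(- 13 X\right) = 2 \left(- 13 X^{2}\right) = - 26 X^{2}$)
$p^{2}{\left(31 \right)} = \left(- 26 \cdot 31^{2}\right)^{2} = \left(\left(-26\right) 961\right)^{2} = \left(-24986\right)^{2} = 624300196$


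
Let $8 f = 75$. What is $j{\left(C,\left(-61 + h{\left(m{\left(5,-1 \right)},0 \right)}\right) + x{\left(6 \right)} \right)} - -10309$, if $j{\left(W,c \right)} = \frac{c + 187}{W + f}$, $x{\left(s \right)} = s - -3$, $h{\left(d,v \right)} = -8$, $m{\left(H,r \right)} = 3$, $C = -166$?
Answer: $\frac{12916161}{1253} \approx 10308.0$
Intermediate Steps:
$f = \frac{75}{8}$ ($f = \frac{1}{8} \cdot 75 = \frac{75}{8} \approx 9.375$)
$x{\left(s \right)} = 3 + s$ ($x{\left(s \right)} = s + 3 = 3 + s$)
$j{\left(W,c \right)} = \frac{187 + c}{\frac{75}{8} + W}$ ($j{\left(W,c \right)} = \frac{c + 187}{W + \frac{75}{8}} = \frac{187 + c}{\frac{75}{8} + W}$)
$j{\left(C,\left(-61 + h{\left(m{\left(5,-1 \right)},0 \right)}\right) + x{\left(6 \right)} \right)} - -10309 = \frac{8 \left(187 + \left(\left(-61 - 8\right) + \left(3 + 6\right)\right)\right)}{75 + 8 \left(-166\right)} - -10309 = \frac{8 \left(187 + \left(-69 + 9\right)\right)}{75 - 1328} + 10309 = \frac{8 \left(187 - 60\right)}{-1253} + 10309 = 8 \left(- \frac{1}{1253}\right) 127 + 10309 = - \frac{1016}{1253} + 10309 = \frac{12916161}{1253}$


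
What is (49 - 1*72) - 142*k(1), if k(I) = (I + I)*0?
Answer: -23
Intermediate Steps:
k(I) = 0 (k(I) = (2*I)*0 = 0)
(49 - 1*72) - 142*k(1) = (49 - 1*72) - 142*0 = (49 - 72) + 0 = -23 + 0 = -23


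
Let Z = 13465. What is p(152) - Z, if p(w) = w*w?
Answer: 9639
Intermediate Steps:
p(w) = w²
p(152) - Z = 152² - 1*13465 = 23104 - 13465 = 9639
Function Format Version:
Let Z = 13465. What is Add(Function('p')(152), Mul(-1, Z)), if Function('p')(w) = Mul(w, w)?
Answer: 9639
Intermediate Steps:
Function('p')(w) = Pow(w, 2)
Add(Function('p')(152), Mul(-1, Z)) = Add(Pow(152, 2), Mul(-1, 13465)) = Add(23104, -13465) = 9639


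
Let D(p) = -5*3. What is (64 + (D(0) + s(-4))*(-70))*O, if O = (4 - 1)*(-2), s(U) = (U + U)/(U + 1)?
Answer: -5564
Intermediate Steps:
D(p) = -15
s(U) = 2*U/(1 + U) (s(U) = (2*U)/(1 + U) = 2*U/(1 + U))
O = -6 (O = 3*(-2) = -6)
(64 + (D(0) + s(-4))*(-70))*O = (64 + (-15 + 2*(-4)/(1 - 4))*(-70))*(-6) = (64 + (-15 + 2*(-4)/(-3))*(-70))*(-6) = (64 + (-15 + 2*(-4)*(-⅓))*(-70))*(-6) = (64 + (-15 + 8/3)*(-70))*(-6) = (64 - 37/3*(-70))*(-6) = (64 + 2590/3)*(-6) = (2782/3)*(-6) = -5564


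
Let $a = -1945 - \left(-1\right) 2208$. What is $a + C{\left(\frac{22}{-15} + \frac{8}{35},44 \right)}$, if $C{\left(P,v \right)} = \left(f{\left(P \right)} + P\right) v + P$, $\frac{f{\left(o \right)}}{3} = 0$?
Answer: $\frac{1451}{7} \approx 207.29$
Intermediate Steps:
$f{\left(o \right)} = 0$ ($f{\left(o \right)} = 3 \cdot 0 = 0$)
$C{\left(P,v \right)} = P + P v$ ($C{\left(P,v \right)} = \left(0 + P\right) v + P = P v + P = P + P v$)
$a = 263$ ($a = -1945 - -2208 = -1945 + 2208 = 263$)
$a + C{\left(\frac{22}{-15} + \frac{8}{35},44 \right)} = 263 + \left(\frac{22}{-15} + \frac{8}{35}\right) \left(1 + 44\right) = 263 + \left(22 \left(- \frac{1}{15}\right) + 8 \cdot \frac{1}{35}\right) 45 = 263 + \left(- \frac{22}{15} + \frac{8}{35}\right) 45 = 263 - \frac{390}{7} = \frac{1451}{7}$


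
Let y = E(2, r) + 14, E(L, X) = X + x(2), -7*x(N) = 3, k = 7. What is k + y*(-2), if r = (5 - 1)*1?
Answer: -197/7 ≈ -28.143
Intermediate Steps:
x(N) = -3/7 (x(N) = -⅐*3 = -3/7)
r = 4 (r = 4*1 = 4)
E(L, X) = -3/7 + X (E(L, X) = X - 3/7 = -3/7 + X)
y = 123/7 (y = (-3/7 + 4) + 14 = 25/7 + 14 = 123/7 ≈ 17.571)
k + y*(-2) = 7 + (123/7)*(-2) = 7 - 246/7 = -197/7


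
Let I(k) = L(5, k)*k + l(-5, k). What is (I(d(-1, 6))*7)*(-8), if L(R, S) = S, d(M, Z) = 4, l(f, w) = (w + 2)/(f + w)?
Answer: -560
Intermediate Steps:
l(f, w) = (2 + w)/(f + w)
I(k) = k² + (2 + k)/(-5 + k) (I(k) = k*k + (2 + k)/(-5 + k) = k² + (2 + k)/(-5 + k))
(I(d(-1, 6))*7)*(-8) = (((2 + 4 + 4²*(-5 + 4))/(-5 + 4))*7)*(-8) = (((2 + 4 + 16*(-1))/(-1))*7)*(-8) = (-(2 + 4 - 16)*7)*(-8) = (-1*(-10)*7)*(-8) = (10*7)*(-8) = 70*(-8) = -560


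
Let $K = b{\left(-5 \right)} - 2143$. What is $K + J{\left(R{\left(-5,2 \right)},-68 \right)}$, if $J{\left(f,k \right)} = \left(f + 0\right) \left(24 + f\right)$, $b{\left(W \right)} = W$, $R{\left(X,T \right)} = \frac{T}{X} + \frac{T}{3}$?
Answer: $- \frac{481844}{225} \approx -2141.5$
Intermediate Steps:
$R{\left(X,T \right)} = \frac{T}{3} + \frac{T}{X}$ ($R{\left(X,T \right)} = \frac{T}{X} + T \frac{1}{3} = \frac{T}{X} + \frac{T}{3} = \frac{T}{3} + \frac{T}{X}$)
$K = -2148$ ($K = -5 - 2143 = -2148$)
$J{\left(f,k \right)} = f \left(24 + f\right)$
$K + J{\left(R{\left(-5,2 \right)},-68 \right)} = -2148 + \left(\frac{1}{3} \cdot 2 + \frac{2}{-5}\right) \left(24 + \left(\frac{1}{3} \cdot 2 + \frac{2}{-5}\right)\right) = -2148 + \left(\frac{2}{3} + 2 \left(- \frac{1}{5}\right)\right) \left(24 + \left(\frac{2}{3} + 2 \left(- \frac{1}{5}\right)\right)\right) = -2148 + \left(\frac{2}{3} - \frac{2}{5}\right) \left(24 + \left(\frac{2}{3} - \frac{2}{5}\right)\right) = -2148 + \frac{4 \left(24 + \frac{4}{15}\right)}{15} = -2148 + \frac{4}{15} \cdot \frac{364}{15} = -2148 + \frac{1456}{225} = - \frac{481844}{225}$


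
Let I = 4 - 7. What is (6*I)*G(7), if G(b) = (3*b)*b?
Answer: -2646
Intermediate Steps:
G(b) = 3*b²
I = -3
(6*I)*G(7) = (6*(-3))*(3*7²) = -54*49 = -18*147 = -2646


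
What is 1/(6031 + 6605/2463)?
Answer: 2463/14860958 ≈ 0.00016574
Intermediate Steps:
1/(6031 + 6605/2463) = 1/(14860958/2463) = 2463/14860958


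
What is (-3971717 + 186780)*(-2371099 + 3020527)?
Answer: -2458044066036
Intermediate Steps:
(-3971717 + 186780)*(-2371099 + 3020527) = -3784937*649428 = -2458044066036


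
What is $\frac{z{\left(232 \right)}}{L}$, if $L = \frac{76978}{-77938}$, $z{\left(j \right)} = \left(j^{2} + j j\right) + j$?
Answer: $- \frac{4203975720}{38489} \approx -1.0923 \cdot 10^{5}$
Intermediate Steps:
$z{\left(j \right)} = j + 2 j^{2}$ ($z{\left(j \right)} = \left(j^{2} + j^{2}\right) + j = 2 j^{2} + j = j + 2 j^{2}$)
$L = - \frac{38489}{38969}$ ($L = 76978 \left(- \frac{1}{77938}\right) = - \frac{38489}{38969} \approx -0.98768$)
$\frac{z{\left(232 \right)}}{L} = \frac{232 \left(1 + 2 \cdot 232\right)}{- \frac{38489}{38969}} = 232 \left(1 + 464\right) \left(- \frac{38969}{38489}\right) = 232 \cdot 465 \left(- \frac{38969}{38489}\right) = 107880 \left(- \frac{38969}{38489}\right) = - \frac{4203975720}{38489}$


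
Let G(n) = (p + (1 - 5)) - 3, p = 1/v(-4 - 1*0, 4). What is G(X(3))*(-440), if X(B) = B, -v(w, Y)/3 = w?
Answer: 9130/3 ≈ 3043.3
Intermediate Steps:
v(w, Y) = -3*w
p = 1/12 (p = 1/(-3*(-4 - 1*0)) = 1/(-3*(-4 + 0)) = 1/(-3*(-4)) = 1/12 ≈ 0.083333)
G(n) = -83/12 (G(n) = (1/12 + (1 - 5)) - 3 = (1/12 - 4) - 3 = -47/12 - 3 = -83/12)
G(X(3))*(-440) = -83/12*(-440) = 9130/3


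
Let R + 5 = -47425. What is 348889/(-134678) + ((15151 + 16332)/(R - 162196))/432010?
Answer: -15797788192085307/6098255412500140 ≈ -2.5905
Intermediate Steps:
R = -47430 (R = -5 - 47425 = -47430)
348889/(-134678) + ((15151 + 16332)/(R - 162196))/432010 = 348889/(-134678) + ((15151 + 16332)/(-47430 - 162196))/432010 = 348889*(-1/134678) + (31483/(-209626))*(1/432010) = -348889/134678 + (31483*(-1/209626))*(1/432010) = -348889/134678 - 31483/209626*1/432010 = -348889/134678 - 31483/90560528260 = -15797788192085307/6098255412500140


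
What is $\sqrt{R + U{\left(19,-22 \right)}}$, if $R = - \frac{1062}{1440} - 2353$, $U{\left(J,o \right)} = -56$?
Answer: $\frac{i \sqrt{963895}}{20} \approx 49.089 i$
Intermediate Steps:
$R = - \frac{188299}{80}$ ($R = \left(-1062\right) \frac{1}{1440} - 2353 = - \frac{59}{80} - 2353 = - \frac{188299}{80} \approx -2353.7$)
$\sqrt{R + U{\left(19,-22 \right)}} = \sqrt{- \frac{188299}{80} - 56} = \sqrt{- \frac{192779}{80}} = \frac{i \sqrt{963895}}{20}$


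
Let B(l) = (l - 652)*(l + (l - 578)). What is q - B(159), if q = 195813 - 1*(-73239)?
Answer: 140872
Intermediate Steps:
B(l) = (-652 + l)*(-578 + 2*l) (B(l) = (-652 + l)*(l + (-578 + l)) = (-652 + l)*(-578 + 2*l))
q = 269052 (q = 195813 + 73239 = 269052)
q - B(159) = 269052 - (376856 - 1882*159 + 2*159²) = 269052 - (376856 - 299238 + 2*25281) = 269052 - (376856 - 299238 + 50562) = 269052 - 1*128180 = 269052 - 128180 = 140872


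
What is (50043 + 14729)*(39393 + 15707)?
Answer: 3568937200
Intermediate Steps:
(50043 + 14729)*(39393 + 15707) = 64772*55100 = 3568937200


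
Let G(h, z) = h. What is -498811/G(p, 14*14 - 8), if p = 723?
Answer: -498811/723 ≈ -689.92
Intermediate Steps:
-498811/G(p, 14*14 - 8) = -498811/723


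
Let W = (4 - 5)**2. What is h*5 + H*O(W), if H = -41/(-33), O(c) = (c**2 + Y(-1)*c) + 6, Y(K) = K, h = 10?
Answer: 632/11 ≈ 57.455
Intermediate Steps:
W = 1 (W = (-1)**2 = 1)
O(c) = 6 + c**2 - c (O(c) = (c**2 - c) + 6 = 6 + c**2 - c)
H = 41/33 (H = -41*(-1/33) = 41/33 ≈ 1.2424)
h*5 + H*O(W) = 10*5 + 41*(6 + 1**2 - 1*1)/33 = 50 + 41*(6 + 1 - 1)/33 = 50 + (41/33)*6 = 50 + 82/11 = 632/11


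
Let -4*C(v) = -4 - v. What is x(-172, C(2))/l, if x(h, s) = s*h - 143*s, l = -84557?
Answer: 945/169114 ≈ 0.0055879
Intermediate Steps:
C(v) = 1 + v/4 (C(v) = -(-4 - v)/4 = 1 + v/4)
x(h, s) = -143*s + h*s (x(h, s) = h*s - 143*s = -143*s + h*s)
x(-172, C(2))/l = ((1 + (1/4)*2)*(-143 - 172))/(-84557) = ((1 + 1/2)*(-315))*(-1/84557) = ((3/2)*(-315))*(-1/84557) = -945/2*(-1/84557) = 945/169114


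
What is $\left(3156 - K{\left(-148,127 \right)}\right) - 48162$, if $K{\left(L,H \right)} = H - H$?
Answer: $-45006$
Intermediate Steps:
$K{\left(L,H \right)} = 0$
$\left(3156 - K{\left(-148,127 \right)}\right) - 48162 = \left(3156 - 0\right) - 48162 = \left(3156 + 0\right) - 48162 = 3156 - 48162 = -45006$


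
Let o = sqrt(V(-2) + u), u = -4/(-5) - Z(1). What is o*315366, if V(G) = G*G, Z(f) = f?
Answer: 315366*sqrt(95)/5 ≈ 6.1476e+5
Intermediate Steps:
V(G) = G**2
u = -1/5 (u = -4/(-5) - 1*1 = -4*(-1/5) - 1 = 4/5 - 1 = -1/5 ≈ -0.20000)
o = sqrt(95)/5 (o = sqrt((-2)**2 - 1/5) = sqrt(4 - 1/5) = sqrt(19/5) = sqrt(95)/5 ≈ 1.9494)
o*315366 = (sqrt(95)/5)*315366 = 315366*sqrt(95)/5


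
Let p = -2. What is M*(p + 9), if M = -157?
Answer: -1099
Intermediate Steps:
M*(p + 9) = -157*(-2 + 9) = -157*7 = -1099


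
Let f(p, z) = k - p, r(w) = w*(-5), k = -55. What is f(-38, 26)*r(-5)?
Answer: -425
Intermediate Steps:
r(w) = -5*w
f(p, z) = -55 - p
f(-38, 26)*r(-5) = (-55 - 1*(-38))*(-5*(-5)) = (-55 + 38)*25 = -17*25 = -425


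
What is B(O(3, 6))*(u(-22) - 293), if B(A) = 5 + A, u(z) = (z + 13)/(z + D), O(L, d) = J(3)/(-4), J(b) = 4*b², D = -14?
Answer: 1171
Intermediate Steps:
O(L, d) = -9 (O(L, d) = (4*3²)/(-4) = (4*9)*(-¼) = 36*(-¼) = -9)
u(z) = (13 + z)/(-14 + z) (u(z) = (z + 13)/(z - 14) = (13 + z)/(-14 + z))
B(O(3, 6))*(u(-22) - 293) = (5 - 9)*((13 - 22)/(-14 - 22) - 293) = -4*(-9/(-36) - 293) = -4*(-1/36*(-9) - 293) = -4*(¼ - 293) = -4*(-1171/4) = 1171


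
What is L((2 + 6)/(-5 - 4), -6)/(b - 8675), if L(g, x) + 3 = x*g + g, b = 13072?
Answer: 13/39573 ≈ 0.00032851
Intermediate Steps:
L(g, x) = -3 + g + g*x (L(g, x) = -3 + (x*g + g) = -3 + (g*x + g) = -3 + (g + g*x) = -3 + g + g*x)
L((2 + 6)/(-5 - 4), -6)/(b - 8675) = (-3 + (2 + 6)/(-5 - 4) + ((2 + 6)/(-5 - 4))*(-6))/(13072 - 8675) = (-3 + 8/(-9) + (8/(-9))*(-6))/4397 = (-3 + 8*(-⅑) + (8*(-⅑))*(-6))*(1/4397) = (-3 - 8/9 - 8/9*(-6))*(1/4397) = (-3 - 8/9 + 16/3)*(1/4397) = (13/9)*(1/4397) = 13/39573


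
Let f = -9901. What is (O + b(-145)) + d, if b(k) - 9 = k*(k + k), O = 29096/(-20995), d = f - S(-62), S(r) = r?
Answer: 676429804/20995 ≈ 32219.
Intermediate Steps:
d = -9839 (d = -9901 - 1*(-62) = -9901 + 62 = -9839)
O = -29096/20995 (O = 29096*(-1/20995) = -29096/20995 ≈ -1.3859)
b(k) = 9 + 2*k**2 (b(k) = 9 + k*(k + k) = 9 + k*(2*k) = 9 + 2*k**2)
(O + b(-145)) + d = (-29096/20995 + (9 + 2*(-145)**2)) - 9839 = (-29096/20995 + (9 + 2*21025)) - 9839 = (-29096/20995 + (9 + 42050)) - 9839 = (-29096/20995 + 42059) - 9839 = 882999609/20995 - 9839 = 676429804/20995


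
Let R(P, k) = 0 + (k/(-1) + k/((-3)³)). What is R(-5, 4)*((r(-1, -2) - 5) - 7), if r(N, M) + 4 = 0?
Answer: 1792/27 ≈ 66.370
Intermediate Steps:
r(N, M) = -4 (r(N, M) = -4 + 0 = -4)
R(P, k) = -28*k/27 (R(P, k) = 0 + (k*(-1) + k/(-27)) = 0 + (-k + k*(-1/27)) = 0 + (-k - k/27) = 0 - 28*k/27 = -28*k/27)
R(-5, 4)*((r(-1, -2) - 5) - 7) = (-28/27*4)*((-4 - 5) - 7) = -112*(-9 - 7)/27 = -112/27*(-16) = 1792/27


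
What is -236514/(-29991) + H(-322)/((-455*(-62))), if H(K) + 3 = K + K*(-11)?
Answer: 173552333/21693490 ≈ 8.0002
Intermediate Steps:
H(K) = -3 - 10*K (H(K) = -3 + (K + K*(-11)) = -3 + (K - 11*K) = -3 - 10*K)
-236514/(-29991) + H(-322)/((-455*(-62))) = -236514/(-29991) + (-3 - 10*(-322))/((-455*(-62))) = -236514*(-1/29991) + (-3 + 3220)/28210 = 78838/9997 + 3217*(1/28210) = 78838/9997 + 3217/28210 = 173552333/21693490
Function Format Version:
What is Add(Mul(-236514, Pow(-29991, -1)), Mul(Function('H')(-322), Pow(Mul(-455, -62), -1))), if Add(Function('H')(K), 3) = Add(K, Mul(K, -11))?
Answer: Rational(173552333, 21693490) ≈ 8.0002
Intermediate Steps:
Function('H')(K) = Add(-3, Mul(-10, K)) (Function('H')(K) = Add(-3, Add(K, Mul(K, -11))) = Add(-3, Add(K, Mul(-11, K))) = Add(-3, Mul(-10, K)))
Add(Mul(-236514, Pow(-29991, -1)), Mul(Function('H')(-322), Pow(Mul(-455, -62), -1))) = Add(Mul(-236514, Pow(-29991, -1)), Mul(Add(-3, Mul(-10, -322)), Pow(Mul(-455, -62), -1))) = Add(Mul(-236514, Rational(-1, 29991)), Mul(Add(-3, 3220), Pow(28210, -1))) = Add(Rational(78838, 9997), Mul(3217, Rational(1, 28210))) = Add(Rational(78838, 9997), Rational(3217, 28210)) = Rational(173552333, 21693490)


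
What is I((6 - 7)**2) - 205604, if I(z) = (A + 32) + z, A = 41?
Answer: -205530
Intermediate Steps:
I(z) = 73 + z (I(z) = (41 + 32) + z = 73 + z)
I((6 - 7)**2) - 205604 = (73 + (6 - 7)**2) - 205604 = (73 + (-1)**2) - 205604 = (73 + 1) - 205604 = 74 - 205604 = -205530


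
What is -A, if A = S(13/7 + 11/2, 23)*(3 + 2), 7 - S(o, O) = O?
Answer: 80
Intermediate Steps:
S(o, O) = 7 - O
A = -80 (A = (7 - 1*23)*(3 + 2) = (7 - 23)*5 = -16*5 = -80)
-A = -1*(-80) = 80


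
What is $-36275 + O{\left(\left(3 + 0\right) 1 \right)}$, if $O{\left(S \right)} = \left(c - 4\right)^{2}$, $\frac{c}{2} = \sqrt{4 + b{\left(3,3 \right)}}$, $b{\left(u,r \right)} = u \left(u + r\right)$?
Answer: $-36171 - 16 \sqrt{22} \approx -36246.0$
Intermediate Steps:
$b{\left(u,r \right)} = u \left(r + u\right)$
$c = 2 \sqrt{22}$ ($c = 2 \sqrt{4 + 3 \left(3 + 3\right)} = 2 \sqrt{4 + 3 \cdot 6} = 2 \sqrt{4 + 18} = 2 \sqrt{22} \approx 9.3808$)
$O{\left(S \right)} = \left(-4 + 2 \sqrt{22}\right)^{2}$ ($O{\left(S \right)} = \left(2 \sqrt{22} - 4\right)^{2} = \left(-4 + 2 \sqrt{22}\right)^{2}$)
$-36275 + O{\left(\left(3 + 0\right) 1 \right)} = -36275 + \left(104 - 16 \sqrt{22}\right) = -36171 - 16 \sqrt{22}$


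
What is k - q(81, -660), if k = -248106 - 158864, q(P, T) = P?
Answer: -407051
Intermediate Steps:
k = -406970
k - q(81, -660) = -406970 - 1*81 = -406970 - 81 = -407051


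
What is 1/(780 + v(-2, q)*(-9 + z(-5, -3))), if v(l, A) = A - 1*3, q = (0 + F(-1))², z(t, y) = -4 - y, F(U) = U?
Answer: 1/800 ≈ 0.0012500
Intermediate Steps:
q = 1 (q = (0 - 1)² = (-1)² = 1)
v(l, A) = -3 + A (v(l, A) = A - 3 = -3 + A)
1/(780 + v(-2, q)*(-9 + z(-5, -3))) = 1/(780 + (-3 + 1)*(-9 + (-4 - 1*(-3)))) = 1/(780 - 2*(-9 + (-4 + 3))) = 1/(780 - 2*(-9 - 1)) = 1/(780 - 2*(-10)) = 1/(780 + 20) = 1/800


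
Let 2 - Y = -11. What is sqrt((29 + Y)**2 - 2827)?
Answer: I*sqrt(1063) ≈ 32.604*I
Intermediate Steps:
Y = 13 (Y = 2 - 1*(-11) = 2 + 11 = 13)
sqrt((29 + Y)**2 - 2827) = sqrt((29 + 13)**2 - 2827) = sqrt(42**2 - 2827) = sqrt(1764 - 2827) = sqrt(-1063) = I*sqrt(1063)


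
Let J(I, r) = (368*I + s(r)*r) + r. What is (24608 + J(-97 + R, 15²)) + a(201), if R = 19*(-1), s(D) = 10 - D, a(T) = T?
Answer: -66029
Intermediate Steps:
R = -19
J(I, r) = r + 368*I + r*(10 - r) (J(I, r) = (368*I + (10 - r)*r) + r = (368*I + r*(10 - r)) + r = r + 368*I + r*(10 - r))
(24608 + J(-97 + R, 15²)) + a(201) = (24608 + (15² + 368*(-97 - 19) - 1*15²*(-10 + 15²))) + 201 = (24608 + (225 + 368*(-116) - 1*225*(-10 + 225))) + 201 = (24608 + (225 - 42688 - 1*225*215)) + 201 = (24608 + (225 - 42688 - 48375)) + 201 = (24608 - 90838) + 201 = -66230 + 201 = -66029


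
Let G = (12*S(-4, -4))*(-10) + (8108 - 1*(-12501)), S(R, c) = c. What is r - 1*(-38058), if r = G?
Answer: 59147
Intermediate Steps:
G = 21089 (G = (12*(-4))*(-10) + (8108 - 1*(-12501)) = -48*(-10) + (8108 + 12501) = 480 + 20609 = 21089)
r = 21089
r - 1*(-38058) = 21089 - 1*(-38058) = 21089 + 38058 = 59147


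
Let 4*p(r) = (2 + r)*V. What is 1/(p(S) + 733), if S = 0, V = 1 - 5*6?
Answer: 2/1437 ≈ 0.0013918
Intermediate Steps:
V = -29 (V = 1 - 30 = -29)
p(r) = -29/2 - 29*r/4 (p(r) = ((2 + r)*(-29))/4 = (-58 - 29*r)/4 = -29/2 - 29*r/4)
1/(p(S) + 733) = 1/((-29/2 - 29/4*0) + 733) = 1/((-29/2 + 0) + 733) = 1/(-29/2 + 733) = 1/(1437/2) = 2/1437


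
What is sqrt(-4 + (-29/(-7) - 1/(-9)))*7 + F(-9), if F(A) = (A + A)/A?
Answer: 2 + 4*sqrt(7)/3 ≈ 5.5277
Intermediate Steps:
F(A) = 2 (F(A) = (2*A)/A = 2)
sqrt(-4 + (-29/(-7) - 1/(-9)))*7 + F(-9) = sqrt(-4 + (-29/(-7) - 1/(-9)))*7 + 2 = sqrt(-4 + (-29*(-1/7) - 1*(-1/9)))*7 + 2 = sqrt(-4 + (29/7 + 1/9))*7 + 2 = sqrt(-4 + 268/63)*7 + 2 = sqrt(16/63)*7 + 2 = (4*sqrt(7)/21)*7 + 2 = 4*sqrt(7)/3 + 2 = 2 + 4*sqrt(7)/3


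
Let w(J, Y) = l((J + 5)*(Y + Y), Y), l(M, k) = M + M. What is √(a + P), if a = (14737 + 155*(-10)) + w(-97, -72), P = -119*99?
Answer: √27902 ≈ 167.04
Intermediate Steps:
l(M, k) = 2*M
w(J, Y) = 4*Y*(5 + J) (w(J, Y) = 2*((J + 5)*(Y + Y)) = 2*((5 + J)*(2*Y)) = 2*(2*Y*(5 + J)) = 4*Y*(5 + J))
P = -11781
a = 39683 (a = (14737 + 155*(-10)) + 4*(-72)*(5 - 97) = (14737 - 1550) + 4*(-72)*(-92) = 13187 + 26496 = 39683)
√(a + P) = √(39683 - 11781) = √27902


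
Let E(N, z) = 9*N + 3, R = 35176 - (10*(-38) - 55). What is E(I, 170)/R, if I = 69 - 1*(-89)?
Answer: 1425/35611 ≈ 0.040016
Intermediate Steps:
I = 158 (I = 69 + 89 = 158)
R = 35611 (R = 35176 - (-380 - 55) = 35176 - 1*(-435) = 35176 + 435 = 35611)
E(N, z) = 3 + 9*N
E(I, 170)/R = (3 + 9*158)/35611 = (3 + 1422)*(1/35611) = 1425*(1/35611) = 1425/35611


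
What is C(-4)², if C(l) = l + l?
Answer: 64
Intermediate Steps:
C(l) = 2*l
C(-4)² = (2*(-4))² = (-8)² = 64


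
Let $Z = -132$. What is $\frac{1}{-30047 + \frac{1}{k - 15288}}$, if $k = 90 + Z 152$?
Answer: $- \frac{35262}{1059517315} \approx -3.3281 \cdot 10^{-5}$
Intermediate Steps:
$k = -19974$ ($k = 90 - 20064 = -19974$)
$\frac{1}{-30047 + \frac{1}{k - 15288}} = \frac{1}{-30047 + \frac{1}{-19974 - 15288}} = \frac{1}{-30047 + \frac{1}{-35262}} = \frac{1}{-30047 - \frac{1}{35262}} = \frac{1}{- \frac{1059517315}{35262}} = - \frac{35262}{1059517315}$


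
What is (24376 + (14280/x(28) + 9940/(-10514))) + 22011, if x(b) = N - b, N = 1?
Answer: 309948583/6759 ≈ 45857.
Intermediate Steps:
x(b) = 1 - b
(24376 + (14280/x(28) + 9940/(-10514))) + 22011 = (24376 + (14280/(1 - 1*28) + 9940/(-10514))) + 22011 = (24376 + (14280/(1 - 28) + 9940*(-1/10514))) + 22011 = (24376 + (14280/(-27) - 710/751)) + 22011 = (24376 + (14280*(-1/27) - 710/751)) + 22011 = (24376 + (-4760/9 - 710/751)) + 22011 = (24376 - 3581150/6759) + 22011 = 161176234/6759 + 22011 = 309948583/6759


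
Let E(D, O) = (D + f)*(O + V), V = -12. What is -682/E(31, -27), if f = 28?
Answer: 682/2301 ≈ 0.29639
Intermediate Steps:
E(D, O) = (-12 + O)*(28 + D) (E(D, O) = (D + 28)*(O - 12) = (28 + D)*(-12 + O) = (-12 + O)*(28 + D))
-682/E(31, -27) = -682/(-336 - 12*31 + 28*(-27) + 31*(-27)) = -682/(-336 - 372 - 756 - 837) = -682/(-2301) = -682*(-1/2301) = 682/2301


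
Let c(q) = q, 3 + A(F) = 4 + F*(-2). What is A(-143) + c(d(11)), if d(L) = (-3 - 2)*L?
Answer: 232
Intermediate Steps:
d(L) = -5*L
A(F) = 1 - 2*F (A(F) = -3 + (4 + F*(-2)) = -3 + (4 - 2*F) = 1 - 2*F)
A(-143) + c(d(11)) = (1 - 2*(-143)) - 5*11 = (1 + 286) - 55 = 287 - 55 = 232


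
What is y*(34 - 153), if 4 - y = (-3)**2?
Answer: 595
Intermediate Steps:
y = -5 (y = 4 - 1*(-3)**2 = 4 - 1*9 = 4 - 9 = -5)
y*(34 - 153) = -5*(34 - 153) = -5*(-119) = 595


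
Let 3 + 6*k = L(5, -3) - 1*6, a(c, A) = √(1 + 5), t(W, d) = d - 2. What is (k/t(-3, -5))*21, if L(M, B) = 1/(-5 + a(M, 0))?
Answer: 88/19 + √6/38 ≈ 4.6960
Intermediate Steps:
t(W, d) = -2 + d
a(c, A) = √6
L(M, B) = 1/(-5 + √6)
k = -88/57 - √6/114 (k = -½ + ((-5/19 - √6/19) - 1*6)/6 = -½ + ((-5/19 - √6/19) - 6)/6 = -½ + (-119/19 - √6/19)/6 = -½ + (-119/114 - √6/114) = -88/57 - √6/114 ≈ -1.5653)
(k/t(-3, -5))*21 = ((-88/57 - √6/114)/(-2 - 5))*21 = ((-88/57 - √6/114)/(-7))*21 = ((-88/57 - √6/114)*(-⅐))*21 = (88/399 + √6/798)*21 = 88/19 + √6/38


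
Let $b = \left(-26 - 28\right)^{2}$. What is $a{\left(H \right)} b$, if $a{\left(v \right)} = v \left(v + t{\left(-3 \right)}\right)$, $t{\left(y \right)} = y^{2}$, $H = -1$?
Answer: $-23328$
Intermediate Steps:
$a{\left(v \right)} = v \left(9 + v\right)$ ($a{\left(v \right)} = v \left(v + \left(-3\right)^{2}\right) = v \left(v + 9\right) = v \left(9 + v\right)$)
$b = 2916$ ($b = \left(-26 - 28\right)^{2} = \left(-54\right)^{2} = 2916$)
$a{\left(H \right)} b = - (9 - 1) 2916 = \left(-1\right) 8 \cdot 2916 = \left(-8\right) 2916 = -23328$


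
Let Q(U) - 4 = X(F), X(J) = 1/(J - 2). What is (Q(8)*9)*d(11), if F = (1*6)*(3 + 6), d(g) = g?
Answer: 20691/52 ≈ 397.90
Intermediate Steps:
F = 54 (F = 6*9 = 54)
X(J) = 1/(-2 + J)
Q(U) = 209/52 (Q(U) = 4 + 1/(-2 + 54) = 4 + 1/52 = 209/52)
(Q(8)*9)*d(11) = ((209/52)*9)*11 = (1881/52)*11 = 20691/52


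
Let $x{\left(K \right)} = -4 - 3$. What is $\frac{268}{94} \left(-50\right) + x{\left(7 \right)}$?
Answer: $- \frac{7029}{47} \approx -149.55$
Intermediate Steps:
$x{\left(K \right)} = -7$
$\frac{268}{94} \left(-50\right) + x{\left(7 \right)} = \frac{268}{94} \left(-50\right) - 7 = 268 \cdot \frac{1}{94} \left(-50\right) - 7 = \frac{134}{47} \left(-50\right) - 7 = - \frac{6700}{47} - 7 = - \frac{7029}{47}$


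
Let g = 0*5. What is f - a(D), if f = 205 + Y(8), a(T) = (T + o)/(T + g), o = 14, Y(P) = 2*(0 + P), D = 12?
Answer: 1313/6 ≈ 218.83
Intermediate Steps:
Y(P) = 2*P
g = 0
a(T) = (14 + T)/T (a(T) = (T + 14)/(T + 0) = (14 + T)/T)
f = 221 (f = 205 + 2*8 = 205 + 16 = 221)
f - a(D) = 221 - (14 + 12)/12 = 221 - 26/12 = 221 - 1*13/6 = 221 - 13/6 = 1313/6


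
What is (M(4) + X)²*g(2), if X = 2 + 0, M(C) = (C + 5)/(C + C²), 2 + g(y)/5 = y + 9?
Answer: 21609/80 ≈ 270.11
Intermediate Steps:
g(y) = 35 + 5*y (g(y) = -10 + 5*(y + 9) = -10 + 5*(9 + y) = -10 + (45 + 5*y) = 35 + 5*y)
M(C) = (5 + C)/(C + C²)
X = 2
(M(4) + X)²*g(2) = ((5 + 4)/(4*(1 + 4)) + 2)²*(35 + 5*2) = ((¼)*9/5 + 2)²*(35 + 10) = ((¼)*(⅕)*9 + 2)²*45 = (9/20 + 2)²*45 = (49/20)²*45 = (2401/400)*45 = 21609/80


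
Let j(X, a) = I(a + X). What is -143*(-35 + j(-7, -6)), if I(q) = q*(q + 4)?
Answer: -11726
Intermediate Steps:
I(q) = q*(4 + q)
j(X, a) = (X + a)*(4 + X + a) (j(X, a) = (a + X)*(4 + (a + X)) = (X + a)*(4 + (X + a)) = (X + a)*(4 + X + a))
-143*(-35 + j(-7, -6)) = -143*(-35 + (-7 - 6)*(4 - 7 - 6)) = -143*(-35 - 13*(-9)) = -143*(-35 + 117) = -143*82 = -11726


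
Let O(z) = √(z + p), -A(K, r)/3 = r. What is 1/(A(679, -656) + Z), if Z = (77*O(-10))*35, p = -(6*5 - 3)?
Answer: 1968/272604949 - 2695*I*√37/272604949 ≈ 7.2192e-6 - 6.0135e-5*I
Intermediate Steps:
p = -27 (p = -(30 - 3) = -1*27 = -27)
A(K, r) = -3*r
O(z) = √(-27 + z) (O(z) = √(z - 27) = √(-27 + z))
Z = 2695*I*√37 (Z = (77*√(-27 - 10))*35 = (77*√(-37))*35 = (77*(I*√37))*35 = (77*I*√37)*35 = 2695*I*√37 ≈ 16393.0*I)
1/(A(679, -656) + Z) = 1/(-3*(-656) + 2695*I*√37) = 1/(1968 + 2695*I*√37)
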